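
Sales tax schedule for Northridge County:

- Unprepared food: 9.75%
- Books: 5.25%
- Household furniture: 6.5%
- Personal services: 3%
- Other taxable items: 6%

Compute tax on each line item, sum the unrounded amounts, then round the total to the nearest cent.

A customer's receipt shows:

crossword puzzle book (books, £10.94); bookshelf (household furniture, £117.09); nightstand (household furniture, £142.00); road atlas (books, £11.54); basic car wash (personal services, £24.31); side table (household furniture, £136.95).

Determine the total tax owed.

Crossword puzzle book £10.94: books → 5.25% → £0.57435
Bookshelf £117.09: household furniture → 6.5% → £7.61085
Nightstand £142.00: household furniture → 6.5% → £9.23
Road atlas £11.54: books → 5.25% → £0.60585
Basic car wash £24.31: personal services → 3% → £0.7293
Side table £136.95: household furniture → 6.5% → £8.90175
Unrounded tax sum = £27.6521 → £27.65

£27.65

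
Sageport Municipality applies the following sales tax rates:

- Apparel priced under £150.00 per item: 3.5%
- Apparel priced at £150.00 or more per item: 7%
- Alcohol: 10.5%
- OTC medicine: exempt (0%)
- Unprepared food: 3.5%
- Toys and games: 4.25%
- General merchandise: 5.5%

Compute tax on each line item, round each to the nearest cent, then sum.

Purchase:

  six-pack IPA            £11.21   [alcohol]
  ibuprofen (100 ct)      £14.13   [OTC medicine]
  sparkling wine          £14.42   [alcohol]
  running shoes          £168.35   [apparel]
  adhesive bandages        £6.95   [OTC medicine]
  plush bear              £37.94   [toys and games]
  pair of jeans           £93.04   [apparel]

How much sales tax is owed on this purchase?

Six-pack IPA £11.21: alcohol → 10.5% → £1.18
Ibuprofen (100 ct) £14.13: OTC medicine → 0% → £0.00
Sparkling wine £14.42: alcohol → 10.5% → £1.51
Running shoes £168.35: apparel, £150.00 or more → 7% → £11.78
Adhesive bandages £6.95: OTC medicine → 0% → £0.00
Plush bear £37.94: toys and games → 4.25% → £1.61
Pair of jeans £93.04: apparel, under £150.00 → 3.5% → £3.26
Total tax = £1.18 + £1.51 + £11.78 + £1.61 + £3.26 = £19.34

£19.34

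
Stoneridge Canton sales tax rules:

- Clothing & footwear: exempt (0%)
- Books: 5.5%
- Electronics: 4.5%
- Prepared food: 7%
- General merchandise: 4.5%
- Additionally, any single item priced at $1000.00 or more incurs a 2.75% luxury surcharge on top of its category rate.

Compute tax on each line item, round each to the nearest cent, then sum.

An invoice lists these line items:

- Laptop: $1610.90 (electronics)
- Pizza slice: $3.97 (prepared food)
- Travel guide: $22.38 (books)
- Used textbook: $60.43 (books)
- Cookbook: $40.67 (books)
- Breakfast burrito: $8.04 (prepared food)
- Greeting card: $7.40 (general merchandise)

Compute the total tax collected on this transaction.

Laptop $1610.90: electronics → 4.5% + 2.75% surcharge = 7.25% → $116.79
Pizza slice $3.97: prepared food → 7% → $0.28
Travel guide $22.38: books → 5.5% → $1.23
Used textbook $60.43: books → 5.5% → $3.32
Cookbook $40.67: books → 5.5% → $2.24
Breakfast burrito $8.04: prepared food → 7% → $0.56
Greeting card $7.40: general merchandise → 4.5% → $0.33
Total tax = $116.79 + $0.28 + $1.23 + $3.32 + $2.24 + $0.56 + $0.33 = $124.75

$124.75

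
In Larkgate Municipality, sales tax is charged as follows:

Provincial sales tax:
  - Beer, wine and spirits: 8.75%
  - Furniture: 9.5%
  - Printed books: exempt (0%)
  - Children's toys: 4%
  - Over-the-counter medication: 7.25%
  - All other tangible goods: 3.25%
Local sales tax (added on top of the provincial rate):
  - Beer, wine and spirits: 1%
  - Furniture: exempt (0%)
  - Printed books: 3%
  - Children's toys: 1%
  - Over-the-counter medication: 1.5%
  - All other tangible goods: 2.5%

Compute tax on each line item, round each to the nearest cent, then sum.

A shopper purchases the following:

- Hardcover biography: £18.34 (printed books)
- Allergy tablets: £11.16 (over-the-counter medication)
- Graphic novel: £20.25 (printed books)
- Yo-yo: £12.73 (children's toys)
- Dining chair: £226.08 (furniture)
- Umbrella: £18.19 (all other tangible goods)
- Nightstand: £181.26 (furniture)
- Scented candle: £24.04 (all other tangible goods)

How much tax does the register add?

£43.91

Hardcover biography £18.34: printed books → 0% + 3% local = 3% → £0.55
Allergy tablets £11.16: over-the-counter medication → 7.25% + 1.5% local = 8.75% → £0.98
Graphic novel £20.25: printed books → 0% + 3% local = 3% → £0.61
Yo-yo £12.73: children's toys → 4% + 1% local = 5% → £0.64
Dining chair £226.08: furniture → 9.5% + 0% local = 9.5% → £21.48
Umbrella £18.19: all other tangible goods → 3.25% + 2.5% local = 5.75% → £1.05
Nightstand £181.26: furniture → 9.5% + 0% local = 9.5% → £17.22
Scented candle £24.04: all other tangible goods → 3.25% + 2.5% local = 5.75% → £1.38
Total tax = £0.55 + £0.98 + £0.61 + £0.64 + £21.48 + £1.05 + £17.22 + £1.38 = £43.91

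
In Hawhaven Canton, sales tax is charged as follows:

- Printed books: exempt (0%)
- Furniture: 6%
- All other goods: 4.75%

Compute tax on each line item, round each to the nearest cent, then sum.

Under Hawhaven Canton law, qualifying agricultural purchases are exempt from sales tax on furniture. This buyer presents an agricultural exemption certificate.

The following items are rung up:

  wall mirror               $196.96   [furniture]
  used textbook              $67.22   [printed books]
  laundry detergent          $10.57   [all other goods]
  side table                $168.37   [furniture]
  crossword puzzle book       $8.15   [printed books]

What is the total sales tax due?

Wall mirror $196.96: furniture, buyer-exempt → 0% → $0.00
Used textbook $67.22: printed books → 0% → $0.00
Laundry detergent $10.57: all other goods → 4.75% → $0.50
Side table $168.37: furniture, buyer-exempt → 0% → $0.00
Crossword puzzle book $8.15: printed books → 0% → $0.00
Total tax = $0.50

$0.50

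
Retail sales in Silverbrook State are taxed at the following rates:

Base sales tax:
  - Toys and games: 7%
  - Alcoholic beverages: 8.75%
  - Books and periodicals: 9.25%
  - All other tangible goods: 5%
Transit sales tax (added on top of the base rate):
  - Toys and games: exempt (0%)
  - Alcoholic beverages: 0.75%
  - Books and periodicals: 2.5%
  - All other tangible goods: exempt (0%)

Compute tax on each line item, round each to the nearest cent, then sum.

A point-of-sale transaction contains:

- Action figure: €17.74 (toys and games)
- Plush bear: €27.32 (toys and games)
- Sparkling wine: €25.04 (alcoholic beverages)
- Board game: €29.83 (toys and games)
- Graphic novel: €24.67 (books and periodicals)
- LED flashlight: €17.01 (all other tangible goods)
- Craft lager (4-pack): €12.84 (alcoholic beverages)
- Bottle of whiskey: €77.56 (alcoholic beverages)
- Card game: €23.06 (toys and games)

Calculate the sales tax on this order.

€21.57

Action figure €17.74: toys and games → 7% + 0% transit = 7% → €1.24
Plush bear €27.32: toys and games → 7% + 0% transit = 7% → €1.91
Sparkling wine €25.04: alcoholic beverages → 8.75% + 0.75% transit = 9.5% → €2.38
Board game €29.83: toys and games → 7% + 0% transit = 7% → €2.09
Graphic novel €24.67: books and periodicals → 9.25% + 2.5% transit = 11.75% → €2.90
LED flashlight €17.01: all other tangible goods → 5% + 0% transit = 5% → €0.85
Craft lager (4-pack) €12.84: alcoholic beverages → 8.75% + 0.75% transit = 9.5% → €1.22
Bottle of whiskey €77.56: alcoholic beverages → 8.75% + 0.75% transit = 9.5% → €7.37
Card game €23.06: toys and games → 7% + 0% transit = 7% → €1.61
Total tax = €1.24 + €1.91 + €2.38 + €2.09 + €2.90 + €0.85 + €1.22 + €7.37 + €1.61 = €21.57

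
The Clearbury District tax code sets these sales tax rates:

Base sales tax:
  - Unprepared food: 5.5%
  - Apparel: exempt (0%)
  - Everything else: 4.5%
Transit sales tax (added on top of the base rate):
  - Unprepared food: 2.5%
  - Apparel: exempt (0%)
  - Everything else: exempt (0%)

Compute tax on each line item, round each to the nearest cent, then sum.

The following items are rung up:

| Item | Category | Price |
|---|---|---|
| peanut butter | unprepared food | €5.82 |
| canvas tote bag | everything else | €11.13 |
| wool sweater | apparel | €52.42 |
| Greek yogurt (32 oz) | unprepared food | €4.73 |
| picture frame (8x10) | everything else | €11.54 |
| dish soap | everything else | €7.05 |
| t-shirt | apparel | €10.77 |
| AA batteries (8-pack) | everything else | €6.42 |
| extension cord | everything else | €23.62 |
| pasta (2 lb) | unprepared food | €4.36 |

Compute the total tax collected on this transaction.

€3.89

Peanut butter €5.82: unprepared food → 5.5% + 2.5% transit = 8% → €0.47
Canvas tote bag €11.13: everything else → 4.5% + 0% transit = 4.5% → €0.50
Wool sweater €52.42: apparel → 0% + 0% transit = 0% → €0.00
Greek yogurt (32 oz) €4.73: unprepared food → 5.5% + 2.5% transit = 8% → €0.38
Picture frame (8x10) €11.54: everything else → 4.5% + 0% transit = 4.5% → €0.52
Dish soap €7.05: everything else → 4.5% + 0% transit = 4.5% → €0.32
T-shirt €10.77: apparel → 0% + 0% transit = 0% → €0.00
AA batteries (8-pack) €6.42: everything else → 4.5% + 0% transit = 4.5% → €0.29
Extension cord €23.62: everything else → 4.5% + 0% transit = 4.5% → €1.06
Pasta (2 lb) €4.36: unprepared food → 5.5% + 2.5% transit = 8% → €0.35
Total tax = €0.47 + €0.50 + €0.38 + €0.52 + €0.32 + €0.29 + €1.06 + €0.35 = €3.89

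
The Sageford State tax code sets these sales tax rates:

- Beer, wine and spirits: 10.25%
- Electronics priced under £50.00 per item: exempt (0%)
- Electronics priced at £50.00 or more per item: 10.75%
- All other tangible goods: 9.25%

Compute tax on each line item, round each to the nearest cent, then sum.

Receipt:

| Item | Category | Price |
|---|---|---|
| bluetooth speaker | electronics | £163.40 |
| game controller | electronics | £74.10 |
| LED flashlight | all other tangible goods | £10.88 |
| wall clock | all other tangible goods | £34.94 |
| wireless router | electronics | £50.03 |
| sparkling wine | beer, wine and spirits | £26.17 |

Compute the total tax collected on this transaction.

Bluetooth speaker £163.40: electronics, £50.00 or more → 10.75% → £17.57
Game controller £74.10: electronics, £50.00 or more → 10.75% → £7.97
LED flashlight £10.88: all other tangible goods → 9.25% → £1.01
Wall clock £34.94: all other tangible goods → 9.25% → £3.23
Wireless router £50.03: electronics, £50.00 or more → 10.75% → £5.38
Sparkling wine £26.17: beer, wine and spirits → 10.25% → £2.68
Total tax = £17.57 + £7.97 + £1.01 + £3.23 + £5.38 + £2.68 = £37.84

£37.84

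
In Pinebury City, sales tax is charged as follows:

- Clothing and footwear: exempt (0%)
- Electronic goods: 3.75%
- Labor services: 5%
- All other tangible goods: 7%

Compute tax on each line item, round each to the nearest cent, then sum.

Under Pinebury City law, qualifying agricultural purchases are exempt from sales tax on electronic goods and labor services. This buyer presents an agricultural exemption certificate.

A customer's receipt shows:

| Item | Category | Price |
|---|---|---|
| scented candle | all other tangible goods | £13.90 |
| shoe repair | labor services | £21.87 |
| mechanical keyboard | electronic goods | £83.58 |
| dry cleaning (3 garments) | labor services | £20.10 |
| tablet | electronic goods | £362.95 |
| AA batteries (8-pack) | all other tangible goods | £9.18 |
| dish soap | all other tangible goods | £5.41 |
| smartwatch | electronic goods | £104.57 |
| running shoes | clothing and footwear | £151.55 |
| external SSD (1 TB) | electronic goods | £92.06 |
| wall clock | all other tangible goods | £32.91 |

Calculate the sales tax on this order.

£4.29

Scented candle £13.90: all other tangible goods → 7% → £0.97
Shoe repair £21.87: labor services, buyer-exempt → 0% → £0.00
Mechanical keyboard £83.58: electronic goods, buyer-exempt → 0% → £0.00
Dry cleaning (3 garments) £20.10: labor services, buyer-exempt → 0% → £0.00
Tablet £362.95: electronic goods, buyer-exempt → 0% → £0.00
AA batteries (8-pack) £9.18: all other tangible goods → 7% → £0.64
Dish soap £5.41: all other tangible goods → 7% → £0.38
Smartwatch £104.57: electronic goods, buyer-exempt → 0% → £0.00
Running shoes £151.55: clothing and footwear → 0% → £0.00
External SSD (1 TB) £92.06: electronic goods, buyer-exempt → 0% → £0.00
Wall clock £32.91: all other tangible goods → 7% → £2.30
Total tax = £0.97 + £0.64 + £0.38 + £2.30 = £4.29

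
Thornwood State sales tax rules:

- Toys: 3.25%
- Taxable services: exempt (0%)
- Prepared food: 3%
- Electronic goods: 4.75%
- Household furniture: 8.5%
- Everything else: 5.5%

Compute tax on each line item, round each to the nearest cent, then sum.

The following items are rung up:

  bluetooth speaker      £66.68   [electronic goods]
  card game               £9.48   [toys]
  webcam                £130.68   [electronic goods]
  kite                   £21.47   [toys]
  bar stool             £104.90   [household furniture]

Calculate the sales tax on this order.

£19.31

Bluetooth speaker £66.68: electronic goods → 4.75% → £3.17
Card game £9.48: toys → 3.25% → £0.31
Webcam £130.68: electronic goods → 4.75% → £6.21
Kite £21.47: toys → 3.25% → £0.70
Bar stool £104.90: household furniture → 8.5% → £8.92
Total tax = £3.17 + £0.31 + £6.21 + £0.70 + £8.92 = £19.31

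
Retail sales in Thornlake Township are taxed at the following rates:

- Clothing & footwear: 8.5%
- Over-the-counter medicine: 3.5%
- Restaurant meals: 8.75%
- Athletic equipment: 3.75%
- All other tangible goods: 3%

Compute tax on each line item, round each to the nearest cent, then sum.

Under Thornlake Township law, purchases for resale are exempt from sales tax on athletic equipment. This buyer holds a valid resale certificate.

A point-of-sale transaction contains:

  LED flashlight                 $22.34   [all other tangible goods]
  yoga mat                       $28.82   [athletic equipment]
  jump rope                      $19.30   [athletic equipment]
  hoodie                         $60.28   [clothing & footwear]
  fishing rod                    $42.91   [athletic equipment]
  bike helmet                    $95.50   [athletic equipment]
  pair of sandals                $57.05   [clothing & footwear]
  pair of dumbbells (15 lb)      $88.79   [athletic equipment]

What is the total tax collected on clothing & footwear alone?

$9.97

Hoodie $60.28: clothing & footwear → 8.5% → $5.12
Pair of sandals $57.05: clothing & footwear → 8.5% → $4.85
Tax on clothing & footwear = $5.12 + $4.85 = $9.97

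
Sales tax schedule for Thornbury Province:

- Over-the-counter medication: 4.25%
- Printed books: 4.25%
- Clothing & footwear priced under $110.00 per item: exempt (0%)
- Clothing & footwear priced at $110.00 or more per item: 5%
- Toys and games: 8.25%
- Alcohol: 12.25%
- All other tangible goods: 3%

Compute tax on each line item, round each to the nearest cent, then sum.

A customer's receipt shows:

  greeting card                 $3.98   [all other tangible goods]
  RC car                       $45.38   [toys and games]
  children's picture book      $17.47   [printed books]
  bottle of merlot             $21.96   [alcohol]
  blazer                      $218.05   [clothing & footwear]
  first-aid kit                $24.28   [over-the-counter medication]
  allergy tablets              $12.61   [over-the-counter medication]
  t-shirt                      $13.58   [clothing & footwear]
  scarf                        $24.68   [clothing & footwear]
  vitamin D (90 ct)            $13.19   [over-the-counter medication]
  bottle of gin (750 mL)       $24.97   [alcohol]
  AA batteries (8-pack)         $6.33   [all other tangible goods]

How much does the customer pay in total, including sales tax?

Greeting card $3.98: all other tangible goods → 3% → $0.12
RC car $45.38: toys and games → 8.25% → $3.74
Children's picture book $17.47: printed books → 4.25% → $0.74
Bottle of merlot $21.96: alcohol → 12.25% → $2.69
Blazer $218.05: clothing & footwear, $110.00 or more → 5% → $10.90
First-aid kit $24.28: over-the-counter medication → 4.25% → $1.03
Allergy tablets $12.61: over-the-counter medication → 4.25% → $0.54
T-shirt $13.58: clothing & footwear, under $110.00 → 0% → $0.00
Scarf $24.68: clothing & footwear, under $110.00 → 0% → $0.00
Vitamin D (90 ct) $13.19: over-the-counter medication → 4.25% → $0.56
Bottle of gin (750 mL) $24.97: alcohol → 12.25% → $3.06
AA batteries (8-pack) $6.33: all other tangible goods → 3% → $0.19
Subtotal = $426.48; tax = $23.57; total due = $450.05

$450.05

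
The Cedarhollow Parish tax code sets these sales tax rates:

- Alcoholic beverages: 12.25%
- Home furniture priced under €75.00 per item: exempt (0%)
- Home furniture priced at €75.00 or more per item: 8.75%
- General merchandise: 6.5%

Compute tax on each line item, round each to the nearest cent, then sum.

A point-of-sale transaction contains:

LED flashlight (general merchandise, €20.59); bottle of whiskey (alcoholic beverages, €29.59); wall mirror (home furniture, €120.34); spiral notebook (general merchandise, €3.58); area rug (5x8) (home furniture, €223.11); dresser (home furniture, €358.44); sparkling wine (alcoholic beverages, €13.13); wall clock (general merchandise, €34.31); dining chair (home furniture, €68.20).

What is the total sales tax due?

€70.44

LED flashlight €20.59: general merchandise → 6.5% → €1.34
Bottle of whiskey €29.59: alcoholic beverages → 12.25% → €3.62
Wall mirror €120.34: home furniture, €75.00 or more → 8.75% → €10.53
Spiral notebook €3.58: general merchandise → 6.5% → €0.23
Area rug (5x8) €223.11: home furniture, €75.00 or more → 8.75% → €19.52
Dresser €358.44: home furniture, €75.00 or more → 8.75% → €31.36
Sparkling wine €13.13: alcoholic beverages → 12.25% → €1.61
Wall clock €34.31: general merchandise → 6.5% → €2.23
Dining chair €68.20: home furniture, under €75.00 → 0% → €0.00
Total tax = €1.34 + €3.62 + €10.53 + €0.23 + €19.52 + €31.36 + €1.61 + €2.23 = €70.44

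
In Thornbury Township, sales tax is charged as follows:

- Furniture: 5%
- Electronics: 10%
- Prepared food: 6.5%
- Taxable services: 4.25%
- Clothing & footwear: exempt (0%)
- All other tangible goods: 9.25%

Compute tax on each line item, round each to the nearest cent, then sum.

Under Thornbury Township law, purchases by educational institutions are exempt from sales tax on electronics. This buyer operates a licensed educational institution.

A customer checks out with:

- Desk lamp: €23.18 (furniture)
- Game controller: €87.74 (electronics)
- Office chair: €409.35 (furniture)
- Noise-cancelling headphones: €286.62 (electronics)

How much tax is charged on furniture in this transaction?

Desk lamp €23.18: furniture → 5% → €1.16
Office chair €409.35: furniture → 5% → €20.47
Tax on furniture = €1.16 + €20.47 = €21.63

€21.63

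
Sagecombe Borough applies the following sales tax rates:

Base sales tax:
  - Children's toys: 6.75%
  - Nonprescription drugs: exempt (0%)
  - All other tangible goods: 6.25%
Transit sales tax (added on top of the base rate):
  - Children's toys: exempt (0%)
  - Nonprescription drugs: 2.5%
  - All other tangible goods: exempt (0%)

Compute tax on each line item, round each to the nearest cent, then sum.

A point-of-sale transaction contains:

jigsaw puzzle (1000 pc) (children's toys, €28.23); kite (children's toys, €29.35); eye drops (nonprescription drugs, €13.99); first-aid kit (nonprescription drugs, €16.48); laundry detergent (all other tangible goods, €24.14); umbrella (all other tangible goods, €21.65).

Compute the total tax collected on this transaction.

€7.51

Jigsaw puzzle (1000 pc) €28.23: children's toys → 6.75% + 0% transit = 6.75% → €1.91
Kite €29.35: children's toys → 6.75% + 0% transit = 6.75% → €1.98
Eye drops €13.99: nonprescription drugs → 0% + 2.5% transit = 2.5% → €0.35
First-aid kit €16.48: nonprescription drugs → 0% + 2.5% transit = 2.5% → €0.41
Laundry detergent €24.14: all other tangible goods → 6.25% + 0% transit = 6.25% → €1.51
Umbrella €21.65: all other tangible goods → 6.25% + 0% transit = 6.25% → €1.35
Total tax = €1.91 + €1.98 + €0.35 + €0.41 + €1.51 + €1.35 = €7.51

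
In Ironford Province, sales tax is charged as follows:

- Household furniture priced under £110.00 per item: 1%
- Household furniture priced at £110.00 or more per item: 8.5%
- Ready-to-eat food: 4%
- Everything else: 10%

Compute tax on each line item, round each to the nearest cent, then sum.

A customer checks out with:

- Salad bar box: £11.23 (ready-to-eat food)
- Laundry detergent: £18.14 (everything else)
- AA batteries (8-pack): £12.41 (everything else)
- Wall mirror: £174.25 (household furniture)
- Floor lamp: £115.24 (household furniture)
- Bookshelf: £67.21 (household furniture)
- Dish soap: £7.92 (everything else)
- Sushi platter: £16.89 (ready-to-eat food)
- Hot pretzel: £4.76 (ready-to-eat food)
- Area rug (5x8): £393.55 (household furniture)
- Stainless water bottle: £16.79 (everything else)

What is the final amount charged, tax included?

£903.96

Salad bar box £11.23: ready-to-eat food → 4% → £0.45
Laundry detergent £18.14: everything else → 10% → £1.81
AA batteries (8-pack) £12.41: everything else → 10% → £1.24
Wall mirror £174.25: household furniture, £110.00 or more → 8.5% → £14.81
Floor lamp £115.24: household furniture, £110.00 or more → 8.5% → £9.80
Bookshelf £67.21: household furniture, under £110.00 → 1% → £0.67
Dish soap £7.92: everything else → 10% → £0.79
Sushi platter £16.89: ready-to-eat food → 4% → £0.68
Hot pretzel £4.76: ready-to-eat food → 4% → £0.19
Area rug (5x8) £393.55: household furniture, £110.00 or more → 8.5% → £33.45
Stainless water bottle £16.79: everything else → 10% → £1.68
Subtotal = £838.39; tax = £65.57; total due = £903.96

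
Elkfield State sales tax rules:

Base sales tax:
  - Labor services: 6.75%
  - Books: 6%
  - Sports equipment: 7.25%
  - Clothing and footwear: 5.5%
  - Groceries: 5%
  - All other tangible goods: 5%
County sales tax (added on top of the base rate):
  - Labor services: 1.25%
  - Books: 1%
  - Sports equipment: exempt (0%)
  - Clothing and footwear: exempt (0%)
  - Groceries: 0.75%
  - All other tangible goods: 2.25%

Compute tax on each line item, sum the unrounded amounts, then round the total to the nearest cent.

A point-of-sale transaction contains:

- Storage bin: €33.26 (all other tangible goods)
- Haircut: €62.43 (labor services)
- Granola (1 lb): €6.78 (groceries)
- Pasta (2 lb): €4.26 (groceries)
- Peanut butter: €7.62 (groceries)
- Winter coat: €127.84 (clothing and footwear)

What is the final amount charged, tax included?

€257.70

Storage bin €33.26: all other tangible goods → 5% + 2.25% county = 7.25% → €2.41135
Haircut €62.43: labor services → 6.75% + 1.25% county = 8% → €4.9944
Granola (1 lb) €6.78: groceries → 5% + 0.75% county = 5.75% → €0.38985
Pasta (2 lb) €4.26: groceries → 5% + 0.75% county = 5.75% → €0.24495
Peanut butter €7.62: groceries → 5% + 0.75% county = 5.75% → €0.43815
Winter coat €127.84: clothing and footwear → 5.5% + 0% county = 5.5% → €7.0312
Subtotal = €242.19; unrounded tax = €15.5099 → €15.51; total due = €257.70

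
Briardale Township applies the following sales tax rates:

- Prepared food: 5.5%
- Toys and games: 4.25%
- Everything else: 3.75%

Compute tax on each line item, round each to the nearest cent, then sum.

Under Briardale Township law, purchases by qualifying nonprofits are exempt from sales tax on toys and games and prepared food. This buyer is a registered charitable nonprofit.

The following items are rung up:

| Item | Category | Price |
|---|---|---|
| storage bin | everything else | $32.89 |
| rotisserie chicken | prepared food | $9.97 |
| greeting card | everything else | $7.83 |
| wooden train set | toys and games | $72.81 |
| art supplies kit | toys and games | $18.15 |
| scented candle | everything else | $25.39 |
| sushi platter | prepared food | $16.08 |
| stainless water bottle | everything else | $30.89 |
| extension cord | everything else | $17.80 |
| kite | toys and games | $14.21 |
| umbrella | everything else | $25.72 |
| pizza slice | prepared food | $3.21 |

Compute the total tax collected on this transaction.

Storage bin $32.89: everything else → 3.75% → $1.23
Rotisserie chicken $9.97: prepared food, buyer-exempt → 0% → $0.00
Greeting card $7.83: everything else → 3.75% → $0.29
Wooden train set $72.81: toys and games, buyer-exempt → 0% → $0.00
Art supplies kit $18.15: toys and games, buyer-exempt → 0% → $0.00
Scented candle $25.39: everything else → 3.75% → $0.95
Sushi platter $16.08: prepared food, buyer-exempt → 0% → $0.00
Stainless water bottle $30.89: everything else → 3.75% → $1.16
Extension cord $17.80: everything else → 3.75% → $0.67
Kite $14.21: toys and games, buyer-exempt → 0% → $0.00
Umbrella $25.72: everything else → 3.75% → $0.96
Pizza slice $3.21: prepared food, buyer-exempt → 0% → $0.00
Total tax = $1.23 + $0.29 + $0.95 + $1.16 + $0.67 + $0.96 = $5.26

$5.26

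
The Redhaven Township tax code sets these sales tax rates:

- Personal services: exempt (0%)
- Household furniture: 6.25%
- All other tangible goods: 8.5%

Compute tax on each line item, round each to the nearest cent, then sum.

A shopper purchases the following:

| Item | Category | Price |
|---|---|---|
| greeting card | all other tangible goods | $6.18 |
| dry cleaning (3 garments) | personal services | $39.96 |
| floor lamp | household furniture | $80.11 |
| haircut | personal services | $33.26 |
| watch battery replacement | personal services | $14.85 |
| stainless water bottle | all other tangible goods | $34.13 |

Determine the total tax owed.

Greeting card $6.18: all other tangible goods → 8.5% → $0.53
Dry cleaning (3 garments) $39.96: personal services → 0% → $0.00
Floor lamp $80.11: household furniture → 6.25% → $5.01
Haircut $33.26: personal services → 0% → $0.00
Watch battery replacement $14.85: personal services → 0% → $0.00
Stainless water bottle $34.13: all other tangible goods → 8.5% → $2.90
Total tax = $0.53 + $5.01 + $2.90 = $8.44

$8.44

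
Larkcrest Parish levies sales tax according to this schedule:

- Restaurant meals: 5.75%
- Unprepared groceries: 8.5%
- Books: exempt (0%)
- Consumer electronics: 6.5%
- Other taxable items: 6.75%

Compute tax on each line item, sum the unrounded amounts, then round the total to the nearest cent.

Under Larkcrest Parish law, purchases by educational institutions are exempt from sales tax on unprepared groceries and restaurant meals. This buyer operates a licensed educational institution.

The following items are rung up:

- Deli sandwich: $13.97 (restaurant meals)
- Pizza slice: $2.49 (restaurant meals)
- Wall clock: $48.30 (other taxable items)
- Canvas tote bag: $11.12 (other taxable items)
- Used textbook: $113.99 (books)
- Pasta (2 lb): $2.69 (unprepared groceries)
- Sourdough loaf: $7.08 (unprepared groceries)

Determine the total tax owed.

Deli sandwich $13.97: restaurant meals, buyer-exempt → 0% → $0.00
Pizza slice $2.49: restaurant meals, buyer-exempt → 0% → $0.00
Wall clock $48.30: other taxable items → 6.75% → $3.26025
Canvas tote bag $11.12: other taxable items → 6.75% → $0.7506
Used textbook $113.99: books → 0% → $0.00
Pasta (2 lb) $2.69: unprepared groceries, buyer-exempt → 0% → $0.00
Sourdough loaf $7.08: unprepared groceries, buyer-exempt → 0% → $0.00
Unrounded tax sum = $4.01085 → $4.01

$4.01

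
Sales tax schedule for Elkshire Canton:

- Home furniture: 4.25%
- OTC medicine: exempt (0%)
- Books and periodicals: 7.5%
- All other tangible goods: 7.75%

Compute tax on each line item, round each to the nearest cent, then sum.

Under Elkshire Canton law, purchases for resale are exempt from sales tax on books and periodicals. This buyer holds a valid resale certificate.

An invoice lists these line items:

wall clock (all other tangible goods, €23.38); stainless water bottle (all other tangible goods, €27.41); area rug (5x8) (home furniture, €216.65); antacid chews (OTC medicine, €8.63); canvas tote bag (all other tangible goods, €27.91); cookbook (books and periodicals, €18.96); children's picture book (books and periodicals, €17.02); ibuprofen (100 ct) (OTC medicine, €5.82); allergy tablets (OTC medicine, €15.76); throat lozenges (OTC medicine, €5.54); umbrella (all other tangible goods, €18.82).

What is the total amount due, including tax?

Wall clock €23.38: all other tangible goods → 7.75% → €1.81
Stainless water bottle €27.41: all other tangible goods → 7.75% → €2.12
Area rug (5x8) €216.65: home furniture → 4.25% → €9.21
Antacid chews €8.63: OTC medicine → 0% → €0.00
Canvas tote bag €27.91: all other tangible goods → 7.75% → €2.16
Cookbook €18.96: books and periodicals, buyer-exempt → 0% → €0.00
Children's picture book €17.02: books and periodicals, buyer-exempt → 0% → €0.00
Ibuprofen (100 ct) €5.82: OTC medicine → 0% → €0.00
Allergy tablets €15.76: OTC medicine → 0% → €0.00
Throat lozenges €5.54: OTC medicine → 0% → €0.00
Umbrella €18.82: all other tangible goods → 7.75% → €1.46
Subtotal = €385.90; tax = €16.76; total due = €402.66

€402.66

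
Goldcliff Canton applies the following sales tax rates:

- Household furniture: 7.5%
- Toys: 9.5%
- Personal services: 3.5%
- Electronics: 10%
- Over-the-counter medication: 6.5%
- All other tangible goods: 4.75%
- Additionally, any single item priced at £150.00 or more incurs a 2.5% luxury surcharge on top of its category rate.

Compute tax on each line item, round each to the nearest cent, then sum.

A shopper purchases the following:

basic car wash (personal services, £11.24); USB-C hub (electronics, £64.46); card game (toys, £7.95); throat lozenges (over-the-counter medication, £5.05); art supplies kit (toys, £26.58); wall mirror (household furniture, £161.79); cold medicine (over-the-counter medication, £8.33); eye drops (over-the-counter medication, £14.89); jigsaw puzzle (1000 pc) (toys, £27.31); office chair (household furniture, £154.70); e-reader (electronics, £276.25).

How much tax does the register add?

Basic car wash £11.24: personal services → 3.5% → £0.39
USB-C hub £64.46: electronics → 10% → £6.45
Card game £7.95: toys → 9.5% → £0.76
Throat lozenges £5.05: over-the-counter medication → 6.5% → £0.33
Art supplies kit £26.58: toys → 9.5% → £2.53
Wall mirror £161.79: household furniture → 7.5% + 2.5% surcharge = 10% → £16.18
Cold medicine £8.33: over-the-counter medication → 6.5% → £0.54
Eye drops £14.89: over-the-counter medication → 6.5% → £0.97
Jigsaw puzzle (1000 pc) £27.31: toys → 9.5% → £2.59
Office chair £154.70: household furniture → 7.5% + 2.5% surcharge = 10% → £15.47
E-reader £276.25: electronics → 10% + 2.5% surcharge = 12.5% → £34.53
Total tax = £0.39 + £6.45 + £0.76 + £0.33 + £2.53 + £16.18 + £0.54 + £0.97 + £2.59 + £15.47 + £34.53 = £80.74

£80.74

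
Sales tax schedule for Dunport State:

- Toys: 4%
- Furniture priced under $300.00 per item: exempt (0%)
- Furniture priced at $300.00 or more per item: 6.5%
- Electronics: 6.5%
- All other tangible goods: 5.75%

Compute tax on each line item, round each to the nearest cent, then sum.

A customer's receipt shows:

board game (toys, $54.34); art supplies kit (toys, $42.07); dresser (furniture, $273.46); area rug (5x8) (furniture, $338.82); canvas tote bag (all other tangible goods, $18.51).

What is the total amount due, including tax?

Board game $54.34: toys → 4% → $2.17
Art supplies kit $42.07: toys → 4% → $1.68
Dresser $273.46: furniture, under $300.00 → 0% → $0.00
Area rug (5x8) $338.82: furniture, $300.00 or more → 6.5% → $22.02
Canvas tote bag $18.51: all other tangible goods → 5.75% → $1.06
Subtotal = $727.20; tax = $26.93; total due = $754.13

$754.13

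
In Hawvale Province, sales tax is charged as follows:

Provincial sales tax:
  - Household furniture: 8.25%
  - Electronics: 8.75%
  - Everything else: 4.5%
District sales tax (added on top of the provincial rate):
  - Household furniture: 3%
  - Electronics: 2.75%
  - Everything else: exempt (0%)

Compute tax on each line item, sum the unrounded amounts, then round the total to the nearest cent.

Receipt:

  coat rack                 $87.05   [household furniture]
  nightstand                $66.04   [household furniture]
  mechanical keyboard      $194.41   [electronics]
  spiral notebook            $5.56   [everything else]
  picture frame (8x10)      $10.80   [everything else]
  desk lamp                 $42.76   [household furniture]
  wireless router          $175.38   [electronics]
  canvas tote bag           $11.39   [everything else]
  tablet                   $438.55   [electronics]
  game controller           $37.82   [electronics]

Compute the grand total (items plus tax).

Coat rack $87.05: household furniture → 8.25% + 3% district = 11.25% → $9.793125
Nightstand $66.04: household furniture → 8.25% + 3% district = 11.25% → $7.4295
Mechanical keyboard $194.41: electronics → 8.75% + 2.75% district = 11.5% → $22.35715
Spiral notebook $5.56: everything else → 4.5% + 0% district = 4.5% → $0.2502
Picture frame (8x10) $10.80: everything else → 4.5% + 0% district = 4.5% → $0.486
Desk lamp $42.76: household furniture → 8.25% + 3% district = 11.25% → $4.8105
Wireless router $175.38: electronics → 8.75% + 2.75% district = 11.5% → $20.1687
Canvas tote bag $11.39: everything else → 4.5% + 0% district = 4.5% → $0.51255
Tablet $438.55: electronics → 8.75% + 2.75% district = 11.5% → $50.43325
Game controller $37.82: electronics → 8.75% + 2.75% district = 11.5% → $4.3493
Subtotal = $1069.76; unrounded tax = $120.590275 → $120.59; total due = $1190.35

$1190.35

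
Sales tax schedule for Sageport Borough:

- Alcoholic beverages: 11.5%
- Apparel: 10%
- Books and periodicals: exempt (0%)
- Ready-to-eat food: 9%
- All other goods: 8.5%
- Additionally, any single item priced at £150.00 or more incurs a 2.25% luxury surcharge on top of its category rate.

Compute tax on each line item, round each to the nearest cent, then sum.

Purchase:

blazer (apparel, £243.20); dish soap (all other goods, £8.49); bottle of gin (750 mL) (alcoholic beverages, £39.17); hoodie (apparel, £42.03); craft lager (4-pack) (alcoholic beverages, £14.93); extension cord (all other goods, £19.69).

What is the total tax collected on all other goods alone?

£2.39

Dish soap £8.49: all other goods → 8.5% → £0.72
Extension cord £19.69: all other goods → 8.5% → £1.67
Tax on all other goods = £0.72 + £1.67 = £2.39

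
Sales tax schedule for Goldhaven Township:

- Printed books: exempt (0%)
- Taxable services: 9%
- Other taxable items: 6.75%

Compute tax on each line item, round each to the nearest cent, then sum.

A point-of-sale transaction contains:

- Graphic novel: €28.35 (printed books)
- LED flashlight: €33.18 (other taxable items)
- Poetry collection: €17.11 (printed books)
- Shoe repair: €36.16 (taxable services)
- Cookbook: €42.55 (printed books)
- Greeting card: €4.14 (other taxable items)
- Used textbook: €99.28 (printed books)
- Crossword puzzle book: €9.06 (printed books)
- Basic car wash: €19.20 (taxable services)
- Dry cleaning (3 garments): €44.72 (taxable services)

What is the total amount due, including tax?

Graphic novel €28.35: printed books → 0% → €0.00
LED flashlight €33.18: other taxable items → 6.75% → €2.24
Poetry collection €17.11: printed books → 0% → €0.00
Shoe repair €36.16: taxable services → 9% → €3.25
Cookbook €42.55: printed books → 0% → €0.00
Greeting card €4.14: other taxable items → 6.75% → €0.28
Used textbook €99.28: printed books → 0% → €0.00
Crossword puzzle book €9.06: printed books → 0% → €0.00
Basic car wash €19.20: taxable services → 9% → €1.73
Dry cleaning (3 garments) €44.72: taxable services → 9% → €4.02
Subtotal = €333.75; tax = €11.52; total due = €345.27

€345.27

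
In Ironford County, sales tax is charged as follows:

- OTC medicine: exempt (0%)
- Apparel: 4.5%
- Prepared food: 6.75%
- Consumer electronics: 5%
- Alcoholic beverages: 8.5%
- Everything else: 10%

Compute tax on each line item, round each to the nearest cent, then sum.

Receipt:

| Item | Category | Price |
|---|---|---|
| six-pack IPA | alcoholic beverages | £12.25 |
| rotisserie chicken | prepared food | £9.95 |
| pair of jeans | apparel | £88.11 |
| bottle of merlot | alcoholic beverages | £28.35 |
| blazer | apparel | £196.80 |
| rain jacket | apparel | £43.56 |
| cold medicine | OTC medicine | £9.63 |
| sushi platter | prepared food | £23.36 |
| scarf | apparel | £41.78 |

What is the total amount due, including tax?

Six-pack IPA £12.25: alcoholic beverages → 8.5% → £1.04
Rotisserie chicken £9.95: prepared food → 6.75% → £0.67
Pair of jeans £88.11: apparel → 4.5% → £3.96
Bottle of merlot £28.35: alcoholic beverages → 8.5% → £2.41
Blazer £196.80: apparel → 4.5% → £8.86
Rain jacket £43.56: apparel → 4.5% → £1.96
Cold medicine £9.63: OTC medicine → 0% → £0.00
Sushi platter £23.36: prepared food → 6.75% → £1.58
Scarf £41.78: apparel → 4.5% → £1.88
Subtotal = £453.79; tax = £22.36; total due = £476.15

£476.15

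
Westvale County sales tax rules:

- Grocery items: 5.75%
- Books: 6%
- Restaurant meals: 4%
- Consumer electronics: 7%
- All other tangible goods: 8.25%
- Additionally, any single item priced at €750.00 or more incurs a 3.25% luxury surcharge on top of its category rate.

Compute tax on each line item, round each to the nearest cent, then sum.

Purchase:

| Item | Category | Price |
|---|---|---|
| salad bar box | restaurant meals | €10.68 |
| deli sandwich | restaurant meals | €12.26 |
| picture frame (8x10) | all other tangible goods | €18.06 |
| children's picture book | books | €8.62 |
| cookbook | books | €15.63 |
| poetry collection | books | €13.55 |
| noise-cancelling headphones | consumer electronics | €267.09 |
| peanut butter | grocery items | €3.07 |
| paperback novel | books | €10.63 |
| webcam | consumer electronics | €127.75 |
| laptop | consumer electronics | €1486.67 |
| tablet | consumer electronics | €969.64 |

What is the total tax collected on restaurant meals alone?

Salad bar box €10.68: restaurant meals → 4% → €0.43
Deli sandwich €12.26: restaurant meals → 4% → €0.49
Tax on restaurant meals = €0.43 + €0.49 = €0.92

€0.92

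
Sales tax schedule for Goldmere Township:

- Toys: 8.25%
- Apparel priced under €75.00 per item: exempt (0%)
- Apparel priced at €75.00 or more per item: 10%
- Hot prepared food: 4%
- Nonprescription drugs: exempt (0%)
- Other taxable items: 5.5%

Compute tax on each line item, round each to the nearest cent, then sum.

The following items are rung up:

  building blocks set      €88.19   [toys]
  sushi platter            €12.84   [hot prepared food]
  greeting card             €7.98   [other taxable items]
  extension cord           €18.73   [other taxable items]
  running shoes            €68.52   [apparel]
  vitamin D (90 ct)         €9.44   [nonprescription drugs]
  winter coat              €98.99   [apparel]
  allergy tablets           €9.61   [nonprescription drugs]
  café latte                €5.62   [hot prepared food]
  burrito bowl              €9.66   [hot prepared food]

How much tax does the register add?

€19.77

Building blocks set €88.19: toys → 8.25% → €7.28
Sushi platter €12.84: hot prepared food → 4% → €0.51
Greeting card €7.98: other taxable items → 5.5% → €0.44
Extension cord €18.73: other taxable items → 5.5% → €1.03
Running shoes €68.52: apparel, under €75.00 → 0% → €0.00
Vitamin D (90 ct) €9.44: nonprescription drugs → 0% → €0.00
Winter coat €98.99: apparel, €75.00 or more → 10% → €9.90
Allergy tablets €9.61: nonprescription drugs → 0% → €0.00
Café latte €5.62: hot prepared food → 4% → €0.22
Burrito bowl €9.66: hot prepared food → 4% → €0.39
Total tax = €7.28 + €0.51 + €0.44 + €1.03 + €9.90 + €0.22 + €0.39 = €19.77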